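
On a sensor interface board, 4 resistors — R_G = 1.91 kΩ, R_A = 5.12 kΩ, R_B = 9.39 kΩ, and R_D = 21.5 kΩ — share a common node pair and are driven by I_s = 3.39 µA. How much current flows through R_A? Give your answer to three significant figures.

I ≈ 0.759 µA

ΣG = 1/1.91 + 1/5.12 + 1/9.39 + 1/21.5 = 0.8719.
R_A takes the fraction G_k/ΣG = 0.1953/0.8719 = 0.2240, so I = 3.39 × 0.2240 = 0.7594 µA.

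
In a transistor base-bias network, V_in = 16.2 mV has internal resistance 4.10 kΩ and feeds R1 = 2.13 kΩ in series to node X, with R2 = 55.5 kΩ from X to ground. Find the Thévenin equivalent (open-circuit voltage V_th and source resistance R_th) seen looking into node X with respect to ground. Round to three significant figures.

V_th ≈ 14.6 mV, R_th ≈ 5.60 kΩ

R1' = 4.10 + 2.13 = 6.230 kΩ (source resistance + R1).
V_th is the unloaded tap voltage: V_in · R2/(R1'+R2) = 16.2 × 0.8991 = 14.57 mV.
Looking into X with the source shorted: R_th = R1'·R2/(R1'+R2) = 6.230 × 55.5/61.73 = 5.601 kΩ.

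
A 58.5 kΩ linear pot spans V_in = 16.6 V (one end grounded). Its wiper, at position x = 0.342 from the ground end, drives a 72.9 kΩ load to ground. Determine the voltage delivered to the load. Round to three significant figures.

Lower segment x·R_p = 20.01 kΩ; upper segment (1−x)·R_p = 38.49 kΩ.
(x·R_p) ‖ R_L = 15.70 kΩ.
Then V_out = V_in · 15.70/(38.49 + 15.70) = 4.809 V.
(Unloaded: V_out = x·V_in = 5.68 V.)

V_out ≈ 4.81 V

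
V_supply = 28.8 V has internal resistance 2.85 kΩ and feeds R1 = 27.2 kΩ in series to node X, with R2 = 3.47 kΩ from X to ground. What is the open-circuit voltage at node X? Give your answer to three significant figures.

R1' = 2.85 + 27.2 = 30.05 kΩ (source resistance + R1).
With X open, the divider is unloaded: V_th = 28.8 × 3.47/33.52 = 2.981 V.

V_th ≈ 2.98 V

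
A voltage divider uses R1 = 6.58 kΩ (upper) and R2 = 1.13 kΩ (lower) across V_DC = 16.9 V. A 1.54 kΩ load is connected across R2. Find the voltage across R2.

The load sits in parallel with R2, giving an effective lower resistance R2' = R2·R_L/(R2+R_L) = 0.6518 kΩ.
Now apply the divider: V_out = 16.9 × 0.09012 = 1.523 V.

V_out ≈ 1.52 V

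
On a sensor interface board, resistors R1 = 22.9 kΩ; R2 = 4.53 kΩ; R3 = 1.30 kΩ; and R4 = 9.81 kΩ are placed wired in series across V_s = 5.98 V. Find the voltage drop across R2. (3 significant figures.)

V ≈ 0.703 V

Series total: ΣR = 22.9 + 4.53 + 1.30 + 9.81 = 38.54 kΩ.
Voltage divider: V = V_s · (4.530 / 38.54) = 5.98 × 0.1175 = 0.7029 V.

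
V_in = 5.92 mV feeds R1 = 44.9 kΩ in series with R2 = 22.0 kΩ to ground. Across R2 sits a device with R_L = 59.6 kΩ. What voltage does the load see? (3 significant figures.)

V_out ≈ 1.56 mV

First combine the lower leg with the load: R2 ‖ R_L = 16.07 kΩ.
Voltage divider with the loaded lower leg: V_out = 5.92 × 16.07/(44.9 + 16.07) = 5.92 × 0.2636 = 1.560 mV.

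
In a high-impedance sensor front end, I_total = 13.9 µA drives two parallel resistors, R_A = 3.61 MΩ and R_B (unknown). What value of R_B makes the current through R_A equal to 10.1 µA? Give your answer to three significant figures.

The fraction through R_A equals R_B/(R_A+R_B).
10.1/13.9 = R_B/(R_A + R_B) → R_B = R_A · (0.7266)/(1 − 0.7266) = 3.61 × 2.658 = 9.595 MΩ.

R_B ≈ 9.59 MΩ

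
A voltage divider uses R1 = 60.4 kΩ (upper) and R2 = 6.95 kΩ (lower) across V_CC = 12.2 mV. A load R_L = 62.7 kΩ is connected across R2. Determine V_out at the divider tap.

First combine the lower leg with the load: R2 ‖ R_L = 6.256 kΩ.
Then V_out = V_CC · R2'/(R1 + R2') = 12.2 × 6.256/66.66 = 1.145 mV.

V_out ≈ 1.15 mV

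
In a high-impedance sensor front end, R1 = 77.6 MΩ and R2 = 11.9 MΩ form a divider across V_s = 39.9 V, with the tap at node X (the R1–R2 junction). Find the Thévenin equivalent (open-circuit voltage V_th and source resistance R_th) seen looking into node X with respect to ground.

V_th ≈ 5.31 V, R_th ≈ 10.3 MΩ

V_th is the unloaded tap voltage: V_s · R2/(R1+R2) = 39.9 × 0.1330 = 5.305 V.
With V_s suppressed (replaced by a short), R_th = R1 ‖ R2 = (77.60 × 11.9)/(77.60 + 11.9) = 10.32 MΩ.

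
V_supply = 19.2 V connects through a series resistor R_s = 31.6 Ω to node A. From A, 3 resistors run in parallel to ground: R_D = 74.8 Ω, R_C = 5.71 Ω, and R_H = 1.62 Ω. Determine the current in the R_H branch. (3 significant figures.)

I ≈ 0.448 A

Combine the parallel branches: R_p = (1/74.8 + 1/5.71 + 1/1.62)⁻¹ = 1.241 Ω.
Node voltage V_A = V_supply · R_p/(R_s + R_p) = 19.2 × 0.03779 = 0.7255 V.
Branch current I = V_A/R_H = 0.7255/1.62 = 0.4479 A.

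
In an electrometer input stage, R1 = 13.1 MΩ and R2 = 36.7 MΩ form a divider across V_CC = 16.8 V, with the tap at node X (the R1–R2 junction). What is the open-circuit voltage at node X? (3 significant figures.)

V_th ≈ 12.4 V

V_th is the unloaded tap voltage: V_CC · R2/(R1+R2) = 16.8 × 0.7369 = 12.38 V.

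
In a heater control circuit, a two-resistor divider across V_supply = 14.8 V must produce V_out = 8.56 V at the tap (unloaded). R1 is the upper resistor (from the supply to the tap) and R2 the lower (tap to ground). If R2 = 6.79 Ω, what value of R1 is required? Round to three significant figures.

R1 ≈ 4.95 Ω

Required fraction k = V_out/V_supply = 0.5784.
Rearranging, R1 = R2·(1−k)/k = 6.79 × 0.7290 = 4.950 Ω.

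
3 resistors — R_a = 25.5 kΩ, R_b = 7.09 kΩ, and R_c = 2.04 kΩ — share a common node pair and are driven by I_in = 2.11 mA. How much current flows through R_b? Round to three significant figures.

I ≈ 0.444 mA

Total conductance ΣG = 1/25.5 + 1/7.09 + 1/2.04 = 0.6705 (units of 1/kΩ).
R_b takes the fraction G_k/ΣG = 0.1410/0.6705 = 0.2104, so I = 2.11 × 0.2104 = 0.4439 mA.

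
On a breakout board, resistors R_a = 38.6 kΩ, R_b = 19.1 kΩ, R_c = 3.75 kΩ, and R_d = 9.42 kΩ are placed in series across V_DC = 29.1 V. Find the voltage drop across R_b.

Series total: ΣR = 38.6 + 19.1 + 3.75 + 9.42 = 70.87 kΩ.
Voltage divider: V = V_DC · (19.10 / 70.87) = 29.1 × 0.2695 = 7.843 V.

V ≈ 7.84 V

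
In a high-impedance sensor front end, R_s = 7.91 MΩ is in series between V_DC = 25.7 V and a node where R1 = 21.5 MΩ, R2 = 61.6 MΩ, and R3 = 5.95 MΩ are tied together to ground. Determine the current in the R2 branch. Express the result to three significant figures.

Combine the parallel branches: R_p = (1/21.5 + 1/61.6 + 1/5.95)⁻¹ = 4.333 MΩ.
V_A by voltage divider: V_A = 25.7 × 4.333/(7.91 + 4.333) = 9.095 V.
I(R2) = V_A / R2 = 9.095/61.6 = 0.1476 µA.

I ≈ 0.148 µA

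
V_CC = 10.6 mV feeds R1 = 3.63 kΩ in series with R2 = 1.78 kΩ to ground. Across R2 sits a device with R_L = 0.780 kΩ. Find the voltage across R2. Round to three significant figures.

V_out ≈ 1.38 mV

R2 ‖ R_L = (1.78 × 0.780)/(1.78 + 0.780) = 0.5423 kΩ.
Then V_out = V_CC · R2'/(R1 + R2') = 10.6 × 0.5423/4.172 = 1.378 mV.
(Unloaded it would be 3.49 mV; the load pulls it down.)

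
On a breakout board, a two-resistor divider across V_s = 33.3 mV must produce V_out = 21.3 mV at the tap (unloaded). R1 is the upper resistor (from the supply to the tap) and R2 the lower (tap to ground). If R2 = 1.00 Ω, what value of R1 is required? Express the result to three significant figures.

R1 ≈ 0.563 Ω

V_out/V_s = R2/(R1+R2) = 0.6396.
So R1 = R2 · (V_s/V_out − 1) = 1.00 × (33.3/21.3 − 1) = 1.00 × 0.5634 = 0.5634 Ω.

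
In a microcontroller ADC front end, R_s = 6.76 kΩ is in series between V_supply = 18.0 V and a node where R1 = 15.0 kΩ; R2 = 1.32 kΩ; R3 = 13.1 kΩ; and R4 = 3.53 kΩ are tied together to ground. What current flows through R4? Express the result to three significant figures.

Combine the parallel branches: R_p = (1/15.0 + 1/1.32 + 1/13.1 + 1/3.53)⁻¹ = 0.8447 kΩ.
V_A by voltage divider: V_A = 18.0 × 0.8447/(6.76 + 0.8447) = 1.999 V.
I(R4) = V_A / R4 = 1.999/3.53 = 0.5664 mA.

I ≈ 0.566 mA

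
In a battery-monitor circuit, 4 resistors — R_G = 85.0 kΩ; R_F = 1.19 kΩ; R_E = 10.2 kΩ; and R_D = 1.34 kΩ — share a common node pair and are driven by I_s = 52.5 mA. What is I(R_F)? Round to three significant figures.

ΣG = 1/85.0 + 1/1.19 + 1/10.2 + 1/1.34 = 1.696.
Current divider: I(R_F) = I_s · G_k/ΣG = 52.5 × (0.8403/1.696) = 52.5 × 0.4954 = 26.01 mA.

I ≈ 26.0 mA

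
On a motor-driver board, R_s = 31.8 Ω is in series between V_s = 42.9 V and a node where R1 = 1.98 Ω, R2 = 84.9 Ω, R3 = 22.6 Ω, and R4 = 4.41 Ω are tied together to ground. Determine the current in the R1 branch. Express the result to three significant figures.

Parallel bank: R_p = 1/(1/1.98 + 1/84.9 + 1/22.6 + 1/4.41) = 1.269 Ω.
V_A by voltage divider: V_A = 42.9 × 1.269/(31.8 + 1.269) = 1.647 V.
Branch current I = V_A/R1 = 1.647/1.98 = 0.8316 A.

I ≈ 0.832 A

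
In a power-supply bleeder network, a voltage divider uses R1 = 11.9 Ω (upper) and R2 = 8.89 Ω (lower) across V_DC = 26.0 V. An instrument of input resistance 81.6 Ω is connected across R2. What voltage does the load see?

First combine the lower leg with the load: R2 ‖ R_L = 8.017 Ω.
Then V_out = V_DC · R2'/(R1 + R2') = 26.0 × 8.017/19.92 = 10.47 V.

V_out ≈ 10.5 V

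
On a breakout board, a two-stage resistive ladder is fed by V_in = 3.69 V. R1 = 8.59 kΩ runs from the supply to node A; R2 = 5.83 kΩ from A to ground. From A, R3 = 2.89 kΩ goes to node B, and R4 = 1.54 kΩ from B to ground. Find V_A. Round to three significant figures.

V_A ≈ 0.836 V

Node A sees R2 in parallel with the series input of stage 2, R3 + R4 = 4.430 kΩ.
Effective lower resistance at A: R2 ‖ 4.430 = 2.517 kΩ.
V_A = 3.69 × 2.517/(8.59 + 2.517) = 0.8363 V.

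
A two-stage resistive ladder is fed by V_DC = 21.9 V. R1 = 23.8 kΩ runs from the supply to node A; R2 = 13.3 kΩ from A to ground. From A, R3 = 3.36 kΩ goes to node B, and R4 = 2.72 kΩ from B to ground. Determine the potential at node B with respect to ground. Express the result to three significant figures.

Node A sees R2 in parallel with the series input of stage 2, R3 + R4 = 6.080 kΩ.
Effective lower resistance at A: R2 ‖ 6.080 = 4.173 kΩ.
V_A = 21.9 × 4.173/(23.8 + 4.173) = 3.267 V.
Stage 2 is unloaded, so V_B = V_A · R4/(R3+R4) = 3.267 × 2.72/6.080 = 1.461 V.

V_B ≈ 1.46 V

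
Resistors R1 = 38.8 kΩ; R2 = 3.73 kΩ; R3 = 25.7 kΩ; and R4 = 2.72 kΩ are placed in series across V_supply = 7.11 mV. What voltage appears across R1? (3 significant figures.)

Series total: ΣR = 38.8 + 3.73 + 25.7 + 2.72 = 70.95 kΩ.
Voltage divider: V = V_supply · (38.80 / 70.95) = 7.11 × 0.5469 = 3.888 mV.

V ≈ 3.89 mV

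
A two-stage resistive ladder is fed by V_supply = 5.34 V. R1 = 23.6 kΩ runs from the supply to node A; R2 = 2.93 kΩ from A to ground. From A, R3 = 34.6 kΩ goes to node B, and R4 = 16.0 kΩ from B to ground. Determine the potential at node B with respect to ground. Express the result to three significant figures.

V_B ≈ 0.177 V

Looking into the second stage from A: R3 + R4 = 50.60 kΩ appears in parallel with R2.
R2 ‖ (R3+R4) = 2.770 kΩ.
V_A = 5.34 × 2.770/(23.6 + 2.770) = 0.5609 V.
V_B = V_A × 0.3162 = 0.1773 V.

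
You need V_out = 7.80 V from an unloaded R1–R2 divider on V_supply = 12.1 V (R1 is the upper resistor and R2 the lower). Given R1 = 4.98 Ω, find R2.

R2 ≈ 9.03 Ω

Required fraction k = V_out/V_supply = 0.6446.
Rearranging, R2 = R1·k/(1−k) = 4.98 × 1.814 = 9.033 Ω.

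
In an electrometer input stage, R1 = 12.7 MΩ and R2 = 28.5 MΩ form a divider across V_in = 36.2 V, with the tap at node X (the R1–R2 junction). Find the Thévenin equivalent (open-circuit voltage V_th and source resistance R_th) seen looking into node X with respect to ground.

Open-circuit (no load on X): V_th = V_in · R2/(R1 + R2) = 36.2 × 28.5/(12.70 + 28.5) = 25.04 V.
With V_in suppressed (replaced by a short), R_th = R1 ‖ R2 = (12.70 × 28.5)/(12.70 + 28.5) = 8.785 MΩ.

V_th ≈ 25.0 V, R_th ≈ 8.79 MΩ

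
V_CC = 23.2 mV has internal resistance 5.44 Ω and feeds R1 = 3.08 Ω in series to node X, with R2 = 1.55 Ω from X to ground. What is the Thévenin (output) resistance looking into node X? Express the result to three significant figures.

R_th ≈ 1.31 Ω

R1' = 5.44 + 3.08 = 8.520 Ω (source resistance + R1).
Looking into X with the source shorted: R_th = R1'·R2/(R1'+R2) = 8.520 × 1.55/10.07 = 1.311 Ω.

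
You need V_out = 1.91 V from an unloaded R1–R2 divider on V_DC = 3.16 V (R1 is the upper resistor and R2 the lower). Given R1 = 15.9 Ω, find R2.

R2 ≈ 24.3 Ω

Required fraction k = V_out/V_DC = 0.6044.
Rearranging, R2 = R1·k/(1−k) = 15.9 × 1.528 = 24.30 Ω.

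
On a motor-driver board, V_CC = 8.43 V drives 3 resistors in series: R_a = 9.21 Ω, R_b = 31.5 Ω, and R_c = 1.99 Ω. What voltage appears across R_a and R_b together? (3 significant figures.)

ΣR = 9.21 + 31.5 + 1.99 = 42.70 Ω.
R_{R_a..R_b} = 9.21 + 31.5 = 40.71 Ω.
Voltage divider: V = V_CC · (40.71 / 42.70) = 8.43 × 0.9534 = 8.037 V.

V ≈ 8.04 V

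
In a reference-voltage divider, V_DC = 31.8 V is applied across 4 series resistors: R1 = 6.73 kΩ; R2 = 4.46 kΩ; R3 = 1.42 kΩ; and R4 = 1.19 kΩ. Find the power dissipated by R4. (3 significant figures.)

P ≈ 6.32 mW

ΣR = 13.80 kΩ → I = 31.8/13.80 = 2.304 mA.
V(R4) = I·R = 2.742 V; P = V·I = 2.742 × 2.304 = 6.319 mW.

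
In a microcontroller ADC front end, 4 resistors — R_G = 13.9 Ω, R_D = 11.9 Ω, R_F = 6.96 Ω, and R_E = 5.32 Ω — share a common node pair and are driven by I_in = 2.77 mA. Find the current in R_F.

Conductances: ΣG = 1/13.9 + 1/11.9 + 1/6.96 + 1/5.32 = 0.4876 (1/Ω).
By the current-divider rule, I = I_in · G_k/ΣG = 2.77 × 0.2946 = 0.8162 mA.

I ≈ 0.816 mA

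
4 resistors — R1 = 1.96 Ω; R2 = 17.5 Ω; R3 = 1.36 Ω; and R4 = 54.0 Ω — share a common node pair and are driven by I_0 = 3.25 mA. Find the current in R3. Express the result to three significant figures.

I ≈ 1.81 mA

Total conductance ΣG = 1/1.96 + 1/17.5 + 1/1.36 + 1/54.0 = 1.321 (units of 1/Ω).
Current divider: I(R3) = I_0 · G_k/ΣG = 3.25 × (0.7353/1.321) = 3.25 × 0.5566 = 1.809 mA.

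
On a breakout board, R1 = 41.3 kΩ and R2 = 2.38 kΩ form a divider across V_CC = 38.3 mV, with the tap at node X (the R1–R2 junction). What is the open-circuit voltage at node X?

Open-circuit (no load on X): V_th = V_CC · R2/(R1 + R2) = 38.3 × 2.38/(41.30 + 2.38) = 2.087 mV.

V_th ≈ 2.09 mV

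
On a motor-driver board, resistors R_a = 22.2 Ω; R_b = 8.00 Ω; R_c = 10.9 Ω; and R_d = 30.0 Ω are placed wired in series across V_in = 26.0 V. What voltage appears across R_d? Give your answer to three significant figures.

Series total: ΣR = 22.2 + 8.00 + 10.9 + 30.0 = 71.10 Ω.
V = V_in · R/ΣR = 26.0 × 0.4219 = 10.97 V.

V ≈ 11.0 V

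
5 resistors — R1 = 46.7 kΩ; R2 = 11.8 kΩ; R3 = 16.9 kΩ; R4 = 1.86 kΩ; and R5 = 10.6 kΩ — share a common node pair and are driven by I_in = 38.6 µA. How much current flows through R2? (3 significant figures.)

ΣG = 1/46.7 + 1/11.8 + 1/16.9 + 1/1.86 + 1/10.6 = 0.7973.
Current divider: I(R2) = I_in · G_k/ΣG = 38.6 × (0.08475/0.7973) = 38.6 × 0.1063 = 4.103 µA.

I ≈ 4.10 µA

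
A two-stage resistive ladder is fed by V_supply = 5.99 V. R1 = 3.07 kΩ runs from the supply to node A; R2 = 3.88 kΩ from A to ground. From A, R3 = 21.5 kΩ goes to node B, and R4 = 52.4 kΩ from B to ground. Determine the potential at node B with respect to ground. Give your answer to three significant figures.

The second stage (R3 + R4 = 73.90 kΩ) loads node A in parallel with R2.
Effective lower resistance at A: R2 ‖ 73.90 = 3.686 kΩ.
First divider: V_A = V_supply · 3.686/(3.07 + 3.686) = 3.268 V.
Stage 2 is unloaded, so V_B = V_A · R4/(R3+R4) = 3.268 × 52.4/73.90 = 2.317 V.

V_B ≈ 2.32 V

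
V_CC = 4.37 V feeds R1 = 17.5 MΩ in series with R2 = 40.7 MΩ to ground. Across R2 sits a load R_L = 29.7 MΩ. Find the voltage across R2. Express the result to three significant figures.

V_out ≈ 2.16 V

The load sits in parallel with R2, giving an effective lower resistance R2' = R2·R_L/(R2+R_L) = 17.17 MΩ.
Now apply the divider: V_out = 4.37 × 0.4952 = 2.164 V.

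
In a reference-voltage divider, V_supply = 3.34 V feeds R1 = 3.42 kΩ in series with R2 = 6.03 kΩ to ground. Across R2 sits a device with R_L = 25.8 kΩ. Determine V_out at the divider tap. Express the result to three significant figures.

V_out ≈ 1.97 V

First combine the lower leg with the load: R2 ‖ R_L = 4.888 kΩ.
Now apply the divider: V_out = 3.34 × 0.5883 = 1.965 V.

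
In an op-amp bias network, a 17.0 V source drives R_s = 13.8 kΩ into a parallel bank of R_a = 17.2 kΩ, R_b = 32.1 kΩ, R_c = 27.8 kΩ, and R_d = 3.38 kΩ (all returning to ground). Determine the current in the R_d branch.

Equivalent of the parallel group: R_p = 2.375 kΩ.
V_A by voltage divider: V_A = 17.0 × 2.375/(13.8 + 2.375) = 2.496 V.
Branch current I = V_A/R_d = 2.496/3.38 = 0.7384 mA.
(Equivalently: I_total = 1.051 mA, then current-divider fraction G_k/ΣG = 0.7025.)

I ≈ 0.738 mA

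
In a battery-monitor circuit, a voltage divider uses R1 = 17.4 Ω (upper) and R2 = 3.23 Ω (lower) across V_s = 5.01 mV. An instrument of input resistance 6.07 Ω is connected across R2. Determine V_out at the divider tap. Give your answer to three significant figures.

V_out ≈ 0.541 mV

R2 ‖ R_L = (3.23 × 6.07)/(3.23 + 6.07) = 2.108 Ω.
Then V_out = V_s · R2'/(R1 + R2') = 5.01 × 2.108/19.51 = 0.5414 mV.
(Unloaded it would be 0.784 mV; the load pulls it down.)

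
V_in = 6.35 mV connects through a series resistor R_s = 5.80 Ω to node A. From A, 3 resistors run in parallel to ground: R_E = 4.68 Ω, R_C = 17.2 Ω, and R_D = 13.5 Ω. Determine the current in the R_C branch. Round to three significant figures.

Parallel bank: R_p = 1/(1/4.68 + 1/17.2 + 1/13.5) = 2.891 Ω.
V_A = 6.35 × 2.891/8.691 = 2.112 mV.
Branch current I = V_A/R_C = 2.112/17.2 = 0.1228 mA.

I ≈ 0.123 mA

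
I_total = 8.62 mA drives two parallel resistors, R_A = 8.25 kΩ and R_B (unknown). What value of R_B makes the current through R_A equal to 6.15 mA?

Two-branch current divider: I_A = I_total · R_B/(R_A + R_B).
6.15/8.62 = R_B/(R_A + R_B) → R_B = R_A · (0.7135)/(1 − 0.7135) = 8.25 × 2.490 = 20.54 kΩ.

R_B ≈ 20.5 kΩ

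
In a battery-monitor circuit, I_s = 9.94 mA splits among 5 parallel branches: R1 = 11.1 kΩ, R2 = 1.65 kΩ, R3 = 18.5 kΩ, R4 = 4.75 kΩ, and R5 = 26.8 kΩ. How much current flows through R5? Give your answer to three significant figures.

I ≈ 0.372 mA

ΣG = 1/11.1 + 1/1.65 + 1/18.5 + 1/4.75 + 1/26.8 = 0.9980.
By the current-divider rule, I = I_s · G_k/ΣG = 9.94 × 0.03739 = 0.3716 mA.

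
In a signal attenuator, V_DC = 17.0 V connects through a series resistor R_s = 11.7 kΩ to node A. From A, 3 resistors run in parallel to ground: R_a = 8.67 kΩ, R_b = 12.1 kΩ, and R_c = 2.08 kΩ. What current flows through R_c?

Combine the parallel branches: R_p = (1/8.67 + 1/12.1 + 1/2.08)⁻¹ = 1.473 kΩ.
Node voltage V_A = V_DC · R_p/(R_s + R_p) = 17.0 × 0.1118 = 1.901 V.
Branch current I = V_A/R_c = 1.901/2.08 = 0.9141 mA.
(Check via current divider: I_total = 1.290 mA; share G_k/ΣG = 0.7083 → same result.)

I ≈ 0.914 mA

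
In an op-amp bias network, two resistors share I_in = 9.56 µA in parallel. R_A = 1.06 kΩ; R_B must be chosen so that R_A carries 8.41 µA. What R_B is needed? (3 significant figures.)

R_B ≈ 7.75 kΩ

In a two-way split, I_A/I_in = R_B/(R_A + R_B).
With f = 0.8797, R_B = R_A · f/(1−f) = 1.06 × 7.313 = 7.752 kΩ.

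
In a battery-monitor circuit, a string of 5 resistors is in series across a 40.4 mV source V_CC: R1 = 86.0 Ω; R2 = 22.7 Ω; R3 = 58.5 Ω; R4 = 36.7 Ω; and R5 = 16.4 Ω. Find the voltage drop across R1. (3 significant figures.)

Total series resistance ΣR = 86.0 + 22.7 + 58.5 + 36.7 + 16.4 = 220.3 Ω.
By the voltage-divider rule, V = 40.4 × 86.00/220.3 = 15.77 mV.

V ≈ 15.8 mV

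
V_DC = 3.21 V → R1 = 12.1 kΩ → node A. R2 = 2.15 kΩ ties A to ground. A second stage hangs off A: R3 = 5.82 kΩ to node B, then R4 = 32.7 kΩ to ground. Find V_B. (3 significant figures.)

V_B ≈ 0.393 V

Looking into the second stage from A: R3 + R4 = 38.52 kΩ appears in parallel with R2.
R2 ‖ (R3+R4) = 2.036 kΩ.
V_A = 3.21 × 2.036/(12.1 + 2.036) = 0.4624 V.
Then the unloaded second divider: V_B = V_A × R4/(R3+R4) = 0.4624 × 0.8489 = 0.3925 V.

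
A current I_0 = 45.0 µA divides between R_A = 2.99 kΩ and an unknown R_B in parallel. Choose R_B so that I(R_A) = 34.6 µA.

R_B ≈ 9.95 kΩ

In a two-way split, I_A/I_0 = R_B/(R_A + R_B).
34.6/45.0 = R_B/(R_A + R_B) → R_B = R_A · (0.7689)/(1 − 0.7689) = 2.99 × 3.327 = 9.948 kΩ.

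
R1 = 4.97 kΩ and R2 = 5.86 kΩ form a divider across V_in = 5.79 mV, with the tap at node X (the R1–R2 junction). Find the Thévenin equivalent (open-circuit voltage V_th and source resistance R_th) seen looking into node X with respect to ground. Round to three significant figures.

V_th ≈ 3.13 mV, R_th ≈ 2.69 kΩ

Open-circuit (no load on X): V_th = V_in · R2/(R1 + R2) = 5.79 × 5.86/(4.970 + 5.86) = 3.133 mV.
Zeroing V_in shorts the top of R1 to ground, so R_th = R1 ‖ R2 = 2.689 kΩ.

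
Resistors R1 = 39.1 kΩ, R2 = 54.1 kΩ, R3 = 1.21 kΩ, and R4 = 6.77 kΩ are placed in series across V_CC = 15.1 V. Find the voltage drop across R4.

V ≈ 1.01 V

Total series resistance ΣR = 39.1 + 54.1 + 1.21 + 6.77 = 101.2 kΩ.
V = V_CC · R/ΣR = 15.1 × 0.06691 = 1.010 V.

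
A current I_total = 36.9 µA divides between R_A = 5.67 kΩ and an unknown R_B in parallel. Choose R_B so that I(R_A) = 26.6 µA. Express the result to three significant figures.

In a two-way split, I_A/I_total = R_B/(R_A + R_B).
With f = 0.7209, R_B = R_A · f/(1−f) = 5.67 × 2.583 = 14.64 kΩ.

R_B ≈ 14.6 kΩ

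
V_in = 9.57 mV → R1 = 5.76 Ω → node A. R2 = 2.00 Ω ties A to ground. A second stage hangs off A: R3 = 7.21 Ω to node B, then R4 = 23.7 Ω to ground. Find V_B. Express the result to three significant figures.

The second stage (R3 + R4 = 30.91 Ω) loads node A in parallel with R2.
Effective lower resistance at A: R2 ‖ 30.91 = 1.878 Ω.
First divider: V_A = V_in · 1.878/(5.76 + 1.878) = 2.353 mV.
V_B = V_A × 0.7667 = 1.804 mV.

V_B ≈ 1.80 mV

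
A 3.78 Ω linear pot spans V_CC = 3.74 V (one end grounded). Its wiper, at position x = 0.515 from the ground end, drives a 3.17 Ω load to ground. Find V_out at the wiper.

V_out ≈ 1.48 V

Split the track: R_lower = x·R_p = 1.947 Ω, R_upper = (1−x)·R_p = 1.833 Ω.
Lower segment in parallel with the load: 1.947 ‖ 3.17 = 1.206 Ω.
Then V_out = V_CC · 1.206/(1.833 + 1.206) = 1.484 V.
(Unloaded: V_out = x·V_CC = 1.93 V.)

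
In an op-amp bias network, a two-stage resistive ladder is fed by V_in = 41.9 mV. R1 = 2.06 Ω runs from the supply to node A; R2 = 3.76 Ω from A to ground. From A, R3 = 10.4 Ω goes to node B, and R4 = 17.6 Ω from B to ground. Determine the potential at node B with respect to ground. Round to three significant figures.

V_B ≈ 16.2 mV

Looking into the second stage from A: R3 + R4 = 28.00 Ω appears in parallel with R2.
Effective lower resistance at A: R2 ‖ 28.00 = 3.315 Ω.
First divider: V_A = V_in · 3.315/(2.06 + 3.315) = 25.84 mV.
Stage 2 is unloaded, so V_B = V_A · R4/(R3+R4) = 25.84 × 17.6/28.00 = 16.24 mV.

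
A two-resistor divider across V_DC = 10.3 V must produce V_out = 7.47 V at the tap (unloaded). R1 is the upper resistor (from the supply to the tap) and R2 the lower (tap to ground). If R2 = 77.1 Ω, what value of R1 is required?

The divider ratio is R2/(R1+R2) = 7.47/10.3 = 0.7252.
So R1 = R2 · (V_DC/V_out − 1) = 77.1 × (10.3/7.47 − 1) = 77.1 × 0.3788 = 29.21 Ω.

R1 ≈ 29.2 Ω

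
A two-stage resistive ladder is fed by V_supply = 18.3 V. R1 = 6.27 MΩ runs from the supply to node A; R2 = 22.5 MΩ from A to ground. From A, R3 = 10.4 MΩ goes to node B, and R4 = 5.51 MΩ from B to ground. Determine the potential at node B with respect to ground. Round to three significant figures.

Node A sees R2 in parallel with the series input of stage 2, R3 + R4 = 15.91 MΩ.
R2 ‖ (R3+R4) = 9.320 MΩ.
So V_A = 18.3 × 0.5978 = 10.94 V.
Then the unloaded second divider: V_B = V_A × R4/(R3+R4) = 10.94 × 0.3463 = 3.789 V.

V_B ≈ 3.79 V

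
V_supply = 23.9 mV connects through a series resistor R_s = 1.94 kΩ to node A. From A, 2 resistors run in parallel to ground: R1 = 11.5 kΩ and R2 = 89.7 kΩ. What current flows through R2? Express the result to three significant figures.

I ≈ 0.224 µA

Parallel bank: R_p = 1/(1/11.5 + 1/89.7) = 10.19 kΩ.
Node voltage V_A = V_supply · R_p/(R_s + R_p) = 23.9 × 0.8401 = 20.08 mV.
Branch current I = V_A/R2 = 20.08/89.7 = 0.2238 µA.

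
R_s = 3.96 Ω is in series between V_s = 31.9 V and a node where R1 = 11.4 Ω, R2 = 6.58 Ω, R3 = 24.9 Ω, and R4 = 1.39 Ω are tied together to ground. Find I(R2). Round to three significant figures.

Equivalent of the parallel group: R_p = 1.001 Ω.
Node voltage V_A = V_s · R_p/(R_s + R_p) = 31.9 × 0.2017 = 6.435 V.
Branch current I = V_A/R2 = 6.435/6.58 = 0.9780 A.

I ≈ 0.978 A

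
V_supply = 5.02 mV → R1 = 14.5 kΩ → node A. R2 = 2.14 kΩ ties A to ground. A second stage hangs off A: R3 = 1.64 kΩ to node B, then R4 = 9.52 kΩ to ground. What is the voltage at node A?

Node A sees R2 in parallel with the series input of stage 2, R3 + R4 = 11.16 kΩ.
Effective lower resistance at A: R2 ‖ 11.16 = 1.796 kΩ.
First divider: V_A = V_supply · 1.796/(14.5 + 1.796) = 0.5532 mV.

V_A ≈ 0.553 mV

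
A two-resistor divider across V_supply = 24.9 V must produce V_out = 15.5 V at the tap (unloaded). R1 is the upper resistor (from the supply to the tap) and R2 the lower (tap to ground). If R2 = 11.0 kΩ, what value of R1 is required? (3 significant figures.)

R1 ≈ 6.67 kΩ

V_out/V_supply = R2/(R1+R2) = 0.6225.
So R1 = R2 · (V_supply/V_out − 1) = 11.0 × (24.9/15.5 − 1) = 11.0 × 0.6065 = 6.671 kΩ.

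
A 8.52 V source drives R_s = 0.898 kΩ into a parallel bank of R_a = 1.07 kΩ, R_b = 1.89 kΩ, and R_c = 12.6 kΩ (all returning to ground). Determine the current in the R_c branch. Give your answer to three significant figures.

I ≈ 0.283 mA

Parallel bank: R_p = 1/(1/1.07 + 1/1.89 + 1/12.6) = 0.6481 kΩ.
V_A by voltage divider: V_A = 8.52 × 0.6481/(0.898 + 0.6481) = 3.571 V.
I(R_c) = V_A / R_c = 3.571/12.6 = 0.2834 mA.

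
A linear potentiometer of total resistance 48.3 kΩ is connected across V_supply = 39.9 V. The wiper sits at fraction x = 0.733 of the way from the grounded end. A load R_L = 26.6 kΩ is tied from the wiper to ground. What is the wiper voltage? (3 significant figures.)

Split the track: R_lower = x·R_p = 35.40 kΩ, R_upper = (1−x)·R_p = 12.90 kΩ.
R_L loads the lower segment: effective lower R = 15.19 kΩ.
Then V_out = V_supply · 15.19/(12.90 + 15.19) = 21.58 V.

V_out ≈ 21.6 V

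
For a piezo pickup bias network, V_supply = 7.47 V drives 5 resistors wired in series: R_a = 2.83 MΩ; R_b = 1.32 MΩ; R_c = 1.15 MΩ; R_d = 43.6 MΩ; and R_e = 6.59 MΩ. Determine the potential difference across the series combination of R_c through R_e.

V ≈ 6.91 V

Series total: ΣR = 2.83 + 1.32 + 1.15 + 43.6 + 6.59 = 55.49 MΩ.
R_{R_c..R_e} = 1.15 + 43.6 + 6.59 = 51.34 MΩ.
Voltage divider: V = V_supply · (51.34 / 55.49) = 7.47 × 0.9252 = 6.911 V.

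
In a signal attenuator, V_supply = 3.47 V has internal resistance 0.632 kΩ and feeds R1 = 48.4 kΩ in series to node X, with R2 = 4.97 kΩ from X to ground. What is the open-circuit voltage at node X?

R1' = 0.632 + 48.4 = 49.03 kΩ (source resistance + R1).
V_th is the unloaded tap voltage: V_supply · R2/(R1'+R2) = 3.47 × 0.09203 = 0.3194 V.

V_th ≈ 0.319 V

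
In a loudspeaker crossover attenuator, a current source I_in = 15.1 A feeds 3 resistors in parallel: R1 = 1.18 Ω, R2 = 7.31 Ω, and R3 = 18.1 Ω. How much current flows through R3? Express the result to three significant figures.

ΣG = 1/1.18 + 1/7.31 + 1/18.1 = 1.040.
By the current-divider rule, I = I_in · G_k/ΣG = 15.1 × 0.05315 = 0.8025 A.

I ≈ 0.803 A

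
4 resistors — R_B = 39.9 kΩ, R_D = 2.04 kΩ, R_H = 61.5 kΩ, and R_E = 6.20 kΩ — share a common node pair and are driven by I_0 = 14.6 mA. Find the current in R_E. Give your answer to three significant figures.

ΣG = 1/39.9 + 1/2.04 + 1/61.5 + 1/6.20 = 0.6928.
By the current-divider rule, I = I_0 · G_k/ΣG = 14.6 × 0.2328 = 3.399 mA.

I ≈ 3.40 mA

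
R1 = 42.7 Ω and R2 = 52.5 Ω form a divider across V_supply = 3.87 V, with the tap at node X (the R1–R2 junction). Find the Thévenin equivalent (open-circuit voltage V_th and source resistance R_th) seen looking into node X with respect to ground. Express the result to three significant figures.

V_th ≈ 2.13 V, R_th ≈ 23.5 Ω

With X open, the divider is unloaded: V_th = 3.87 × 52.5/95.20 = 2.134 V.
With V_supply suppressed (replaced by a short), R_th = R1 ‖ R2 = (42.70 × 52.5)/(42.70 + 52.5) = 23.55 Ω.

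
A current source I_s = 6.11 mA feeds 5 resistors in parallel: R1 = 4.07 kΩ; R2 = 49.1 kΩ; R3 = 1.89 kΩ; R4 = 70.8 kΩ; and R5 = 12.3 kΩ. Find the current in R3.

Conductances: ΣG = 1/4.07 + 1/49.1 + 1/1.89 + 1/70.8 + 1/12.3 = 0.8906 (1/kΩ).
Current divider: I(R3) = I_s · G_k/ΣG = 6.11 × (0.5291/0.8906) = 6.11 × 0.5941 = 3.630 mA.

I ≈ 3.63 mA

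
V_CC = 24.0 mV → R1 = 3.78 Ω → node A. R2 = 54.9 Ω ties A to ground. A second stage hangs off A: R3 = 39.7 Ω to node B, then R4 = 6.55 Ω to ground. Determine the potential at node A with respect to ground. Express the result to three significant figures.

The second stage (R3 + R4 = 46.25 Ω) loads node A in parallel with R2.
R2 ‖ (R3+R4) = 25.10 Ω.
First divider: V_A = V_CC · 25.10/(3.78 + 25.10) = 20.86 mV.

V_A ≈ 20.9 mV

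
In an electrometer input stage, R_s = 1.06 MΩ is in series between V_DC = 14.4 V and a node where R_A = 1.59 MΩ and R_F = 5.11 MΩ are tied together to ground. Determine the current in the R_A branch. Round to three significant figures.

Parallel bank: R_p = 1/(1/1.59 + 1/5.11) = 1.213 MΩ.
V_A by voltage divider: V_A = 14.4 × 1.213/(1.06 + 1.213) = 7.684 V.
Branch current I = V_A/R_A = 7.684/1.59 = 4.833 µA.

I ≈ 4.83 µA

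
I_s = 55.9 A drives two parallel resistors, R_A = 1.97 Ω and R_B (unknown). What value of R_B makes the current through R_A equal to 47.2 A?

In a two-way split, I_A/I_s = R_B/(R_A + R_B).
47.2/55.9 = R_B/(R_A + R_B) → R_B = R_A · (0.8444)/(1 − 0.8444) = 1.97 × 5.425 = 10.69 Ω.

R_B ≈ 10.7 Ω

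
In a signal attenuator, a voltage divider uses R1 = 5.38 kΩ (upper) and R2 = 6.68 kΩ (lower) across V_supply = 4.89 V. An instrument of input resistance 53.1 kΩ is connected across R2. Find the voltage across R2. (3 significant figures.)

V_out ≈ 2.56 V

R2 ‖ R_L = (6.68 × 53.1)/(6.68 + 53.1) = 5.934 kΩ.
Voltage divider with the loaded lower leg: V_out = 4.89 × 5.934/(5.38 + 5.934) = 4.89 × 0.5245 = 2.565 V.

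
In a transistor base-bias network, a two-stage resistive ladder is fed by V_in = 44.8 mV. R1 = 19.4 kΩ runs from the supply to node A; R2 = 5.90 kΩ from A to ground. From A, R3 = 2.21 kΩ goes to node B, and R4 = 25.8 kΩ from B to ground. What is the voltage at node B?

The second stage (R3 + R4 = 28.01 kΩ) loads node A in parallel with R2.
R2 ‖ (R3+R4) = 4.873 kΩ.
V_A = 44.8 × 4.873/(19.4 + 4.873) = 8.995 mV.
Stage 2 is unloaded, so V_B = V_A · R4/(R3+R4) = 8.995 × 25.8/28.01 = 8.285 mV.

V_B ≈ 8.28 mV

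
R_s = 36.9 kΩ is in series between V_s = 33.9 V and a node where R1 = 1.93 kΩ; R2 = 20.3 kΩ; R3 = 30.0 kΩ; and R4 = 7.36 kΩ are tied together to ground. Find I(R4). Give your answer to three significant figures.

Equivalent of the parallel group: R_p = 1.358 kΩ.
V_A = 33.9 × 1.358/38.26 = 1.203 V.
I(R4) = V_A / R4 = 1.203/7.36 = 0.1634 mA.

I ≈ 0.163 mA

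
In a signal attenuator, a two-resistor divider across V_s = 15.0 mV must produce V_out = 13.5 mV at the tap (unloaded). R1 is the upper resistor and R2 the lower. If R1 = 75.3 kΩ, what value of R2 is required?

R2 ≈ 678 kΩ

The divider ratio is R2/(R1+R2) = 13.5/15.0 = 0.9000.
So R2 = R1 · V_out/(V_s − V_out) = 75.3 × 13.5/(15.0 − 13.5) = 75.3 × 9.000 = 677.7 kΩ.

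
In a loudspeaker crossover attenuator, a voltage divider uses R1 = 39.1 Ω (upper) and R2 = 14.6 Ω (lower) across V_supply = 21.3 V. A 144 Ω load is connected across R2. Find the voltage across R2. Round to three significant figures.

V_out ≈ 5.39 V

First combine the lower leg with the load: R2 ‖ R_L = 13.26 Ω.
Voltage divider with the loaded lower leg: V_out = 21.3 × 13.26/(39.1 + 13.26) = 21.3 × 0.2532 = 5.393 V.
(Unloaded it would be 5.79 V; the load pulls it down.)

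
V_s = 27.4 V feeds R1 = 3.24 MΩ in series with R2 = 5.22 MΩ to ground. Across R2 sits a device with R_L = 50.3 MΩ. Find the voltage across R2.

First combine the lower leg with the load: R2 ‖ R_L = 4.729 MΩ.
Voltage divider with the loaded lower leg: V_out = 27.4 × 4.729/(3.24 + 4.729) = 27.4 × 0.5934 = 16.26 V.
(Unloaded it would be 16.9 V; the load pulls it down.)

V_out ≈ 16.3 V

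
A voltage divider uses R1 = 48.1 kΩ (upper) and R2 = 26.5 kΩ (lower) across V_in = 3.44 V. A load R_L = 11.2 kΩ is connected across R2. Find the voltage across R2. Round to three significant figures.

V_out ≈ 0.484 V

First combine the lower leg with the load: R2 ‖ R_L = 7.873 kΩ.
Now apply the divider: V_out = 3.44 × 0.1407 = 0.4838 V.
(Unloaded it would be 1.22 V; the load pulls it down.)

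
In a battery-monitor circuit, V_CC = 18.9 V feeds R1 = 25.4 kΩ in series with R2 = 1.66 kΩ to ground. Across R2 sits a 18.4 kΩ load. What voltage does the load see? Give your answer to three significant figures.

The load sits in parallel with R2, giving an effective lower resistance R2' = R2·R_L/(R2+R_L) = 1.523 kΩ.
Then V_out = V_CC · R2'/(R1 + R2') = 18.9 × 1.523/26.92 = 1.069 V.
(Unloaded it would be 1.16 V; the load pulls it down.)

V_out ≈ 1.07 V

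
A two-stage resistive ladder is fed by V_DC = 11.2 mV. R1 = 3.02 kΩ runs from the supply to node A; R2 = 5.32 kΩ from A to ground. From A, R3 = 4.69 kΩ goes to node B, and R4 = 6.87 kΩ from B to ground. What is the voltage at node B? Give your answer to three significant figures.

V_B ≈ 3.64 mV

Node A sees R2 in parallel with the series input of stage 2, R3 + R4 = 11.56 kΩ.
R2 ‖ (R3+R4) = 3.643 kΩ.
V_A = 11.2 × 3.643/(3.02 + 3.643) = 6.124 mV.
V_B = V_A × 0.5943 = 3.639 mV.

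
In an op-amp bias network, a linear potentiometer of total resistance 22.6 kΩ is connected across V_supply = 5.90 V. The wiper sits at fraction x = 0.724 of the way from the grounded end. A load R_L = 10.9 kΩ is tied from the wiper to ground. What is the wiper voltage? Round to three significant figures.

Lower segment x·R_p = 16.36 kΩ; upper segment (1−x)·R_p = 6.238 kΩ.
Lower segment in parallel with the load: 16.36 ‖ 10.9 = 6.542 kΩ.
Then V_out = V_supply · 6.542/(6.238 + 6.542) = 3.020 V.

V_out ≈ 3.02 V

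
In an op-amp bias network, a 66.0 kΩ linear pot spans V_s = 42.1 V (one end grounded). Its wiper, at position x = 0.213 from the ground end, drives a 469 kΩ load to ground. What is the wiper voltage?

Lower segment x·R_p = 14.06 kΩ; upper segment (1−x)·R_p = 51.94 kΩ.
(x·R_p) ‖ R_L = 13.65 kΩ.
V_out = 42.1 × 13.65/(51.94 + 13.65) = 8.761 V.
(Unloaded: V_out = x·V_s = 8.97 V.)

V_out ≈ 8.76 V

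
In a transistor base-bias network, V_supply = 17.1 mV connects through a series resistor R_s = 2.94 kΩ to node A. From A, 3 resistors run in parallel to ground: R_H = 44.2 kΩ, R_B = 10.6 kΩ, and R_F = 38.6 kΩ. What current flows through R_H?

Equivalent of the parallel group: R_p = 6.999 kΩ.
V_A by voltage divider: V_A = 17.1 × 6.999/(2.94 + 6.999) = 12.04 mV.
I(R_H) = V_A / R_H = 12.04/44.2 = 0.2724 µA.

I ≈ 0.272 µA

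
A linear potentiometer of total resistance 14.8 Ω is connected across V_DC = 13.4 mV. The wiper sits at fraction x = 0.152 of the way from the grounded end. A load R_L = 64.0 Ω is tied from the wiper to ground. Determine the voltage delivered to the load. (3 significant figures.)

V_out ≈ 1.98 mV

Split the track: R_lower = x·R_p = 2.250 Ω, R_upper = (1−x)·R_p = 12.55 Ω.
R_L loads the lower segment: effective lower R = 2.173 Ω.
Loaded-divider output: V_out = 13.4 × 0.1476 = 1.978 mV.
(Unloaded: V_out = x·V_DC = 2.04 mV.)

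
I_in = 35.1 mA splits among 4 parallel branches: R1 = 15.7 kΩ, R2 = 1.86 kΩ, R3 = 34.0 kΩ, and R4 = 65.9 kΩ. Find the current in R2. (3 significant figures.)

I ≈ 29.2 mA

Conductances: ΣG = 1/15.7 + 1/1.86 + 1/34.0 + 1/65.9 = 0.6459 (1/kΩ).
By the current-divider rule, I = I_in · G_k/ΣG = 35.1 × 0.8324 = 29.22 mA.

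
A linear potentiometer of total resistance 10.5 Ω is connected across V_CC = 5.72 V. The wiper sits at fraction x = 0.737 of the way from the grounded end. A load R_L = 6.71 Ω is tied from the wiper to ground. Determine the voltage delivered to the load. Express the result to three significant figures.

V_out ≈ 3.23 V

Lower segment x·R_p = 7.739 Ω; upper segment (1−x)·R_p = 2.762 Ω.
(x·R_p) ‖ R_L = 3.594 Ω.
Loaded-divider output: V_out = 5.72 × 0.5655 = 3.235 V.
(Unloaded: V_out = x·V_CC = 4.22 V.)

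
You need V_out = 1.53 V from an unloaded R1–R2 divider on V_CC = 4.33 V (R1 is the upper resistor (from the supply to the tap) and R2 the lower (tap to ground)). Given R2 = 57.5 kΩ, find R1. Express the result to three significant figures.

R1 ≈ 105 kΩ

Required fraction k = V_out/V_CC = 0.3533.
Rearranging, R1 = R2·(1−k)/k = 57.5 × 1.830 = 105.2 kΩ.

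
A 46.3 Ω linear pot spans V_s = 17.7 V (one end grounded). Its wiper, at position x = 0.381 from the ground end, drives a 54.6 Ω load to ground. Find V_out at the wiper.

V_out ≈ 5.62 V

Split the track: R_lower = x·R_p = 17.64 Ω, R_upper = (1−x)·R_p = 28.66 Ω.
(x·R_p) ‖ R_L = 13.33 Ω.
Loaded-divider output: V_out = 17.7 × 0.3175 = 5.620 V.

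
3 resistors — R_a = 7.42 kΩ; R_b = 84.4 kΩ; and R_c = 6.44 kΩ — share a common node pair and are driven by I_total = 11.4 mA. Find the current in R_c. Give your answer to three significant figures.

I ≈ 5.86 mA

Conductances: ΣG = 1/7.42 + 1/84.4 + 1/6.44 = 0.3019 (1/kΩ).
Current divider: I(R_c) = I_total · G_k/ΣG = 11.4 × (0.1553/0.3019) = 11.4 × 0.5143 = 5.864 mA.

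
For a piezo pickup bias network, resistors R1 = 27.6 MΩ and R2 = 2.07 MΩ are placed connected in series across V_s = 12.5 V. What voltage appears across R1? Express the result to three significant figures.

V ≈ 11.6 V

Total series resistance ΣR = 27.6 + 2.07 = 29.67 MΩ.
By the voltage-divider rule, V = 12.5 × 27.60/29.67 = 11.63 V.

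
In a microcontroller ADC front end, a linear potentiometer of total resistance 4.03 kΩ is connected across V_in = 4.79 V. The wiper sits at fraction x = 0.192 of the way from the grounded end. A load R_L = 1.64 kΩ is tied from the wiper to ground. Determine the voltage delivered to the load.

V_out ≈ 0.666 V

The pot divides into 3.256 kΩ above the wiper and 0.7738 kΩ below.
R_L loads the lower segment: effective lower R = 0.5257 kΩ.
V_out = 4.79 × 0.5257/(3.256 + 0.5257) = 0.6658 V.
(Unloaded: V_out = x·V_in = 0.920 V.)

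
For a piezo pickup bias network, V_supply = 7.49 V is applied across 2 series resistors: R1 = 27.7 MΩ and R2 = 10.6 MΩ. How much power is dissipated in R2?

The common current is I = 7.49/38.30 = 0.1956 µA.
P(R2) = I²·R2 = (0.1956)² × 10.6 = 0.4054 µW.

P ≈ 0.405 µW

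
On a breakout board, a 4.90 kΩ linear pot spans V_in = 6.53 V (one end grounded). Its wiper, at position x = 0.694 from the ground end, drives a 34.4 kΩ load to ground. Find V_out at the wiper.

Split the track: R_lower = x·R_p = 3.401 kΩ, R_upper = (1−x)·R_p = 1.499 kΩ.
Lower segment in parallel with the load: 3.401 ‖ 34.4 = 3.095 kΩ.
Loaded-divider output: V_out = 6.53 × 0.6736 = 4.399 V.

V_out ≈ 4.40 V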